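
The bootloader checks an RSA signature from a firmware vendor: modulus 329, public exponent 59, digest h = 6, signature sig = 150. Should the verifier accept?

reject

Squares mod 329: sig^1≡150, sig^2≡128, sig^4≡263, sig^8≡79, sig^16≡319, sig^32≡100
59 = 32 + 16 + 8 + 2 + 1, so sig^59 ≡ 100·319·79·128·150 ≡ 215 (mod 329)
The recovered value 215 does not match the digest 6.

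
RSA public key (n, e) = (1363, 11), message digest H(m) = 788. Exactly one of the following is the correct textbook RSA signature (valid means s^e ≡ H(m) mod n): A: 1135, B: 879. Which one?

Candidate A: 1135^11 mod 1363 = 788
  → matches H(m) = 788
Candidate B: 879^11 mod 1363 = 109

A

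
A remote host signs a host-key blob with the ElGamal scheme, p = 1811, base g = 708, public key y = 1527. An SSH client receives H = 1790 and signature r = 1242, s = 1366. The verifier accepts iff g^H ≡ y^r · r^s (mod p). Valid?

Left side g^H mod p:
708^2 = 501264 ≡ 1428
708^4 ≡ 1428^2 = 2039184 ≡ 1809
708^8 ≡ 1809^2 = 3272481 ≡ 4
708^16 ≡ 4^2 = 16
708^32 ≡ 16^2 = 256
708^64 ≡ 256^2 = 65536 ≡ 340
708^128 ≡ 340^2 = 115600 ≡ 1507
708^256 ≡ 1507^2 = 2271049 ≡ 55
708^512 ≡ 55^2 = 3025 ≡ 1214
708^1024 ≡ 1214^2 = 1473796 ≡ 1453
1790 = 1024 + 512 + 128 + 64 + 32 + 16 + 8 + 4 + 2, so 708^1790 ≡ 1453·1214·1507·340·256·16·4·1809·1428 ≡ 1528 (mod 1811)
Right side y^r · r^s mod p:
1527^2 = 2331729 ≡ 972
1527^4 ≡ 972^2 = 944784 ≡ 1253
1527^8 ≡ 1253^2 = 1570009 ≡ 1683
1527^16 ≡ 1683^2 = 2832489 ≡ 85
1527^32 ≡ 85^2 = 7225 ≡ 1792
1527^64 ≡ 1792^2 = 3211264 ≡ 361
1527^128 ≡ 361^2 = 130321 ≡ 1740
1527^256 ≡ 1740^2 = 3027600 ≡ 1419
1527^512 ≡ 1419^2 = 2013561 ≡ 1540
1527^1024 ≡ 1540^2 = 2371600 ≡ 1001
1242 = 1024 + 128 + 64 + 16 + 8 + 2, so 1527^1242 ≡ 1001·1740·361·85·1683·972 ≡ 1325 (mod 1811)
1242^2 = 1542564 ≡ 1403
1242^4 ≡ 1403^2 = 1968409 ≡ 1663
1242^8 ≡ 1663^2 = 2765569 ≡ 172
1242^16 ≡ 172^2 = 29584 ≡ 608
1242^32 ≡ 608^2 = 369664 ≡ 220
1242^64 ≡ 220^2 = 48400 ≡ 1314
1242^128 ≡ 1314^2 = 1726596 ≡ 713
1242^256 ≡ 713^2 = 508369 ≡ 1289
1242^512 ≡ 1289^2 = 1661521 ≡ 834
1242^1024 ≡ 834^2 = 695556 ≡ 132
1366 = 1024 + 256 + 64 + 16 + 4 + 2, so 1242^1366 ≡ 132·1289·1314·608·1663·1403 ≡ 301 (mod 1811)
1325·301 = 398825 ≡ 405 (mod 1811)
1528 ≠ 405, so verification fails.

no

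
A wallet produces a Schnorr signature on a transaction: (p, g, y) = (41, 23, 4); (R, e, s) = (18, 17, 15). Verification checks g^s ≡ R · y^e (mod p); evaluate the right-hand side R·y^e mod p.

40

4^17 mod 41 = 25
R · y^e ≡ 18·25 = 450 ≡ 40 (mod 41)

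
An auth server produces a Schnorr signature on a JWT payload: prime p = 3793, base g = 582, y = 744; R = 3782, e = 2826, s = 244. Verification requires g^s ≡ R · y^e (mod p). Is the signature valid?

g^s mod p:
582^2 = 338724 ≡ 1147
582^4 ≡ 1147^2 = 1315609 ≡ 3231
582^8 ≡ 3231^2 = 10439361 ≡ 1025
582^16 ≡ 1025^2 = 1050625 ≡ 3757
582^32 ≡ 3757^2 = 14115049 ≡ 1296
582^64 ≡ 1296^2 = 1679616 ≡ 3110
582^128 ≡ 3110^2 = 9672100 ≡ 3743
244 = 128 + 64 + 32 + 16 + 4, so 582^244 ≡ 3743·3110·1296·3757·3231 ≡ 3205 (mod 3793)
R · y^e mod p:
744^2 = 553536 ≡ 3551
744^4 ≡ 3551^2 = 12609601 ≡ 1669
744^8 ≡ 1669^2 = 2785561 ≡ 1499
744^16 ≡ 1499^2 = 2247001 ≡ 1545
744^32 ≡ 1545^2 = 2387025 ≡ 1228
744^64 ≡ 1228^2 = 1507984 ≡ 2163
744^128 ≡ 2163^2 = 4678569 ≡ 1800
744^256 ≡ 1800^2 = 3240000 ≡ 778
744^512 ≡ 778^2 = 605284 ≡ 2197
744^1024 ≡ 2197^2 = 4826809 ≡ 2113
744^2048 ≡ 2113^2 = 4464769 ≡ 408
2826 = 2048 + 512 + 256 + 8 + 2, so 744^2826 ≡ 408·2197·778·1499·3551 ≡ 2812 (mod 3793)
3782·2812 = 10634984 ≡ 3205 (mod 3793)
3205 ≡ 3205 (mod 3793); signature holds.

valid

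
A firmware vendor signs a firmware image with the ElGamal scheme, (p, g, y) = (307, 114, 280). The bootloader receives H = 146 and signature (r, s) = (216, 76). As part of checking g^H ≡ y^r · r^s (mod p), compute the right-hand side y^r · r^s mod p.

24

280^2 = 78400 ≡ 115
280^4 ≡ 115^2 = 13225 ≡ 24
280^8 ≡ 24^2 = 576 ≡ 269
280^16 ≡ 269^2 = 72361 ≡ 216
280^32 ≡ 216^2 = 46656 ≡ 299
280^64 ≡ 299^2 = 89401 ≡ 64
280^128 ≡ 64^2 = 4096 ≡ 105
216 = 128 + 64 + 16 + 8, so 280^216 ≡ 105·64·216·269 ≡ 9 (mod 307)
216^2 = 46656 ≡ 299
216^4 ≡ 299^2 = 89401 ≡ 64
216^8 ≡ 64^2 = 4096 ≡ 105
216^16 ≡ 105^2 = 11025 ≡ 280
216^32 ≡ 280^2 = 78400 ≡ 115
216^64 ≡ 115^2 = 13225 ≡ 24
76 = 64 + 8 + 4, so 216^76 ≡ 24·105·64 ≡ 105 (mod 307)
y^r · r^s ≡ 9·105 = 945 ≡ 24 (mod 307)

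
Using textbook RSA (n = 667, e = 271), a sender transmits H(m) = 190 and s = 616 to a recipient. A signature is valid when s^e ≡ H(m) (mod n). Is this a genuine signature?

genuine

s^2 ≡ 616^2 = 379456 ≡ 600
s^4 ≡ 600^2 = 360000 ≡ 487
s^8 ≡ 487^2 = 237169 ≡ 384
s^16 ≡ 384^2 = 147456 ≡ 49
s^32 ≡ 49^2 = 2401 ≡ 400
s^64 ≡ 400^2 = 160000 ≡ 587
s^128 ≡ 587^2 = 344569 ≡ 397
s^256 ≡ 397^2 = 157609 ≡ 197
271 = 256 + 8 + 4 + 2 + 1, so s^271 ≡ 197·384·487·600·616 ≡ 190 (mod 667)
s^271 mod 667 = 190 matches H(m).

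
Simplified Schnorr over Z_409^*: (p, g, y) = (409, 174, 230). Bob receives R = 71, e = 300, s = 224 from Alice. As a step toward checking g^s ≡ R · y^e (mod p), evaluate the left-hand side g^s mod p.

174^2 = 30276 ≡ 10
174^4 ≡ 10^2 = 100
174^8 ≡ 100^2 = 10000 ≡ 184
174^16 ≡ 184^2 = 33856 ≡ 318
174^32 ≡ 318^2 = 101124 ≡ 101
174^64 ≡ 101^2 = 10201 ≡ 385
174^128 ≡ 385^2 = 148225 ≡ 167
224 = 128 + 64 + 32, so 174^224 ≡ 167·385·101 ≡ 102 (mod 409)

102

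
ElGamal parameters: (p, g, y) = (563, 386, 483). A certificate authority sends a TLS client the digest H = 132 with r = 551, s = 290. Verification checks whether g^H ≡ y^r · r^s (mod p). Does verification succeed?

Left side g^H mod p:
386^2 = 148996 ≡ 364
386^4 ≡ 364^2 = 132496 ≡ 191
386^8 ≡ 191^2 = 36481 ≡ 449
386^16 ≡ 449^2 = 201601 ≡ 47
386^32 ≡ 47^2 = 2209 ≡ 520
386^64 ≡ 520^2 = 270400 ≡ 160
386^128 ≡ 160^2 = 25600 ≡ 265
132 = 128 + 4, so 386^132 ≡ 265·191 ≡ 508 (mod 563)
Right side y^r · r^s mod p:
483^2 = 233289 ≡ 207
483^4 ≡ 207^2 = 42849 ≡ 61
483^8 ≡ 61^2 = 3721 ≡ 343
483^16 ≡ 343^2 = 117649 ≡ 545
483^32 ≡ 545^2 = 297025 ≡ 324
483^64 ≡ 324^2 = 104976 ≡ 258
483^128 ≡ 258^2 = 66564 ≡ 130
483^256 ≡ 130^2 = 16900 ≡ 10
483^512 ≡ 10^2 = 100
551 = 512 + 32 + 4 + 2 + 1, so 483^551 ≡ 100·324·61·207·483 ≡ 146 (mod 563)
551^2 = 303601 ≡ 144
551^4 ≡ 144^2 = 20736 ≡ 468
551^8 ≡ 468^2 = 219024 ≡ 17
551^16 ≡ 17^2 = 289
551^32 ≡ 289^2 = 83521 ≡ 197
551^64 ≡ 197^2 = 38809 ≡ 525
551^128 ≡ 525^2 = 275625 ≡ 318
551^256 ≡ 318^2 = 101124 ≡ 347
290 = 256 + 32 + 2, so 551^290 ≡ 347·197·144 ≡ 204 (mod 563)
146·204 = 29784 ≡ 508 (mod 563)
508 ≡ 508 (mod 563), so the signature is genuine.

passes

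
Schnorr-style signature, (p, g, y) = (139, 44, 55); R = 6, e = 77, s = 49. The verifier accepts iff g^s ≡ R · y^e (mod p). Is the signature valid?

g^s mod p:
44^2 = 1936 ≡ 129
44^4 ≡ 129^2 = 16641 ≡ 100
44^8 ≡ 100^2 = 10000 ≡ 131
44^16 ≡ 131^2 = 17161 ≡ 64
44^32 ≡ 64^2 = 4096 ≡ 65
49 = 32 + 16 + 1, so 44^49 ≡ 65·64·44 ≡ 116 (mod 139)
R · y^e mod p:
55^2 = 3025 ≡ 106
55^4 ≡ 106^2 = 11236 ≡ 116
55^8 ≡ 116^2 = 13456 ≡ 112
55^16 ≡ 112^2 = 12544 ≡ 34
55^32 ≡ 34^2 = 1156 ≡ 44
55^64 ≡ 44^2 = 1936 ≡ 129
77 = 64 + 8 + 4 + 1, so 55^77 ≡ 129·112·116·55 ≡ 112 (mod 139)
6·112 = 672 ≡ 116 (mod 139)
116 ≡ 116 (mod 139); signature holds.

valid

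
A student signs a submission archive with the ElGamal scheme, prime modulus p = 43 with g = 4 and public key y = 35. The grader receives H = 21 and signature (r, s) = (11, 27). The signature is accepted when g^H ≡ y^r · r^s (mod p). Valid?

yes

Left side g^H mod p:
4^21 mod 43 = 1
Right side y^r · r^s mod p:
35^11 mod 43 = 11
11^27 mod 43 = 4
11·4 = 44 ≡ 1 (mod 43)
1 ≡ 1 (mod 43), so the signature is genuine.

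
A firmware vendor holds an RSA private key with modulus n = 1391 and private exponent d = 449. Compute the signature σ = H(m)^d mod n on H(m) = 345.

Squares mod 1391: (H(m))^1≡345, (H(m))^2≡790, (H(m))^4≡932, (H(m))^8≡640, (H(m))^16≡646, (H(m))^32≡16, (H(m))^64≡256, (H(m))^128≡159, (H(m))^256≡243
449 = 256 + 128 + 64 + 1, so (H(m))^449 ≡ 243·159·256·345 ≡ 557 (mod 1391)

557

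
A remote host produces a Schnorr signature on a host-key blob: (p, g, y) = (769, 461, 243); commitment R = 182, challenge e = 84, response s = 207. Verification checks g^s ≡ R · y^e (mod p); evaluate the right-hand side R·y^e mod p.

251

243^84 mod 769 = 707
R · y^e ≡ 182·707 = 128674 ≡ 251 (mod 769)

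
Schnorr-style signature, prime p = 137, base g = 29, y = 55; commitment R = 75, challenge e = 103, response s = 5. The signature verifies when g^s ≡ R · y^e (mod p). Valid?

g^s mod p:
29^2 = 841 ≡ 19
29^4 ≡ 19^2 = 361 ≡ 87
5 = 4 + 1, so 29^5 ≡ 87·29 ≡ 57 (mod 137)
R · y^e mod p:
55^2 = 3025 ≡ 11
55^4 ≡ 11^2 = 121
55^8 ≡ 121^2 = 14641 ≡ 119
55^16 ≡ 119^2 = 14161 ≡ 50
55^32 ≡ 50^2 = 2500 ≡ 34
55^64 ≡ 34^2 = 1156 ≡ 60
103 = 64 + 32 + 4 + 2 + 1, so 55^103 ≡ 60·34·121·11·55 ≡ 117 (mod 137)
75·117 = 8775 ≡ 7 (mod 137)
57 ≠ 7; the check fails.

no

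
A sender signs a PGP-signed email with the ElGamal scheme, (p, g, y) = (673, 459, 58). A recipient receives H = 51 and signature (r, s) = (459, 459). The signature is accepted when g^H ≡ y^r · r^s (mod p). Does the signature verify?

verifies

Left side g^H mod p:
459^2 = 210681 ≡ 32
459^4 ≡ 32^2 = 1024 ≡ 351
459^8 ≡ 351^2 = 123201 ≡ 42
459^16 ≡ 42^2 = 1764 ≡ 418
459^32 ≡ 418^2 = 174724 ≡ 417
51 = 32 + 16 + 2 + 1, so 459^51 ≡ 417·418·32·459 ≡ 118 (mod 673)
Right side y^r · r^s mod p:
58^2 = 3364 ≡ 672
58^4 ≡ 672^2 = 451584 ≡ 1
58^8 ≡ 1^2 = 1
58^16 ≡ 1^2 = 1
58^32 ≡ 1^2 = 1
58^64 ≡ 1^2 = 1
58^128 ≡ 1^2 = 1
58^256 ≡ 1^2 = 1
459 = 256 + 128 + 64 + 8 + 2 + 1, so 58^459 ≡ 1·1·1·1·672·58 ≡ 615 (mod 673)
459^2 = 210681 ≡ 32
459^4 ≡ 32^2 = 1024 ≡ 351
459^8 ≡ 351^2 = 123201 ≡ 42
459^16 ≡ 42^2 = 1764 ≡ 418
459^32 ≡ 418^2 = 174724 ≡ 417
459^64 ≡ 417^2 = 173889 ≡ 255
459^128 ≡ 255^2 = 65025 ≡ 417
459^256 ≡ 417^2 = 173889 ≡ 255
459 = 256 + 128 + 64 + 8 + 2 + 1, so 459^459 ≡ 255·417·255·42·32·459 ≡ 114 (mod 673)
615·114 = 70110 ≡ 118 (mod 673)
118 ≡ 118 (mod 673), so the signature is genuine.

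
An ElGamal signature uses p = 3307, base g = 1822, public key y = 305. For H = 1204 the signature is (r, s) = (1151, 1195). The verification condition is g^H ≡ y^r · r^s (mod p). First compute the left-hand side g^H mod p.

255

1822^1204 mod 3307 = 255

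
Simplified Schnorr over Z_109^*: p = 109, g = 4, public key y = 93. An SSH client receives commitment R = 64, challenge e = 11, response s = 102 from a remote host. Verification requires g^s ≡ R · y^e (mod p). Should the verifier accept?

reject

g^s mod p:
4^2 = 16
4^4 ≡ 16^2 = 256 ≡ 38
4^8 ≡ 38^2 = 1444 ≡ 27
4^16 ≡ 27^2 = 729 ≡ 75
4^32 ≡ 75^2 = 5625 ≡ 66
4^64 ≡ 66^2 = 4356 ≡ 105
102 = 64 + 32 + 4 + 2, so 4^102 ≡ 105·66·38·16 ≡ 45 (mod 109)
R · y^e mod p:
93^2 = 8649 ≡ 38
93^4 ≡ 38^2 = 1444 ≡ 27
93^8 ≡ 27^2 = 729 ≡ 75
11 = 8 + 2 + 1, so 93^11 ≡ 75·38·93 ≡ 71 (mod 109)
64·71 = 4544 ≡ 75 (mod 109)
45 ≠ 75; the check fails.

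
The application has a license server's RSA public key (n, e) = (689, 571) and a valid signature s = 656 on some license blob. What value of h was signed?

Squares mod 689: s^1≡656, s^2≡400, s^4≡152, s^8≡367, s^16≡334, s^32≡627, s^64≡399, s^128≡42, s^256≡386, s^512≡172
571 = 512 + 32 + 16 + 8 + 2 + 1, so s^571 ≡ 172·627·334·367·400·656 ≡ 644 (mod 689)

644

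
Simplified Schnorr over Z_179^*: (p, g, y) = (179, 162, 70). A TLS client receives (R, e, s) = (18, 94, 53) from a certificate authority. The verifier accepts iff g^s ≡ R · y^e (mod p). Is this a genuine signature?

genuine

g^s mod p:
162^53 mod 179 = 98
R · y^e mod p:
70^94 mod 179 = 85
18·85 = 1530 ≡ 98 (mod 179)
98 ≡ 98 (mod 179); signature holds.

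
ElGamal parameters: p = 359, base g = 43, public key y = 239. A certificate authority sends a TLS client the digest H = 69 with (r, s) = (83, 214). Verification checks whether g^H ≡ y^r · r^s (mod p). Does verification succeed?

passes

Left side g^H mod p:
43^2 = 1849 ≡ 54
43^4 ≡ 54^2 = 2916 ≡ 44
43^8 ≡ 44^2 = 1936 ≡ 141
43^16 ≡ 141^2 = 19881 ≡ 136
43^32 ≡ 136^2 = 18496 ≡ 187
43^64 ≡ 187^2 = 34969 ≡ 146
69 = 64 + 4 + 1, so 43^69 ≡ 146·44·43 ≡ 161 (mod 359)
Right side y^r · r^s mod p:
239^2 = 57121 ≡ 40
239^4 ≡ 40^2 = 1600 ≡ 164
239^8 ≡ 164^2 = 26896 ≡ 330
239^16 ≡ 330^2 = 108900 ≡ 123
239^32 ≡ 123^2 = 15129 ≡ 51
239^64 ≡ 51^2 = 2601 ≡ 88
83 = 64 + 16 + 2 + 1, so 239^83 ≡ 88·123·40·239 ≡ 357 (mod 359)
83^2 = 6889 ≡ 68
83^4 ≡ 68^2 = 4624 ≡ 316
83^8 ≡ 316^2 = 99856 ≡ 54
83^16 ≡ 54^2 = 2916 ≡ 44
83^32 ≡ 44^2 = 1936 ≡ 141
83^64 ≡ 141^2 = 19881 ≡ 136
83^128 ≡ 136^2 = 18496 ≡ 187
214 = 128 + 64 + 16 + 4 + 2, so 83^214 ≡ 187·136·44·316·68 ≡ 99 (mod 359)
357·99 = 35343 ≡ 161 (mod 359)
161 ≡ 161 (mod 359), so the signature is genuine.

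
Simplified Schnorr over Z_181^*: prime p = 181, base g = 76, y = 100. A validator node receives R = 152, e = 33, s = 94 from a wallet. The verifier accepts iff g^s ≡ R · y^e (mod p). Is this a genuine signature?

forged

g^s mod p:
76^2 = 5776 ≡ 165
76^4 ≡ 165^2 = 27225 ≡ 75
76^8 ≡ 75^2 = 5625 ≡ 14
76^16 ≡ 14^2 = 196 ≡ 15
76^32 ≡ 15^2 = 225 ≡ 44
76^64 ≡ 44^2 = 1936 ≡ 126
94 = 64 + 16 + 8 + 4 + 2, so 76^94 ≡ 126·15·14·75·165 ≡ 106 (mod 181)
R · y^e mod p:
100^2 = 10000 ≡ 45
100^4 ≡ 45^2 = 2025 ≡ 34
100^8 ≡ 34^2 = 1156 ≡ 70
100^16 ≡ 70^2 = 4900 ≡ 13
100^32 ≡ 13^2 = 169
33 = 32 + 1, so 100^33 ≡ 169·100 ≡ 67 (mod 181)
152·67 = 10184 ≡ 48 (mod 181)
106 ≠ 48; the check fails.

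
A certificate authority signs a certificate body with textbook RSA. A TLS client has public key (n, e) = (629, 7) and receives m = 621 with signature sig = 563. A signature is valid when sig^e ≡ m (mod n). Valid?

yes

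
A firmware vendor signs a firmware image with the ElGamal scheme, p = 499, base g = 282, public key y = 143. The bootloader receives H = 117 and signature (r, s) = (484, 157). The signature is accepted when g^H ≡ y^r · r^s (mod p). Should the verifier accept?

Left side g^H mod p:
282^117 mod 499 = 402
Right side y^r · r^s mod p:
143^484 mod 499 = 237
484^157 mod 499 = 387
237·387 = 91719 ≡ 402 (mod 499)
402 ≡ 402 (mod 499), so the signature is genuine.

accept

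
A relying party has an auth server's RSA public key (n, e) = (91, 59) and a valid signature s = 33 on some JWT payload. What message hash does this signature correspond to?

80

s^2 ≡ 33^2 = 1089 ≡ 88
s^4 ≡ 88^2 = 7744 ≡ 9
s^8 ≡ 9^2 = 81
s^16 ≡ 81^2 = 6561 ≡ 9
s^32 ≡ 9^2 = 81
59 = 32 + 16 + 8 + 2 + 1, so s^59 ≡ 81·9·81·88·33 ≡ 80 (mod 91)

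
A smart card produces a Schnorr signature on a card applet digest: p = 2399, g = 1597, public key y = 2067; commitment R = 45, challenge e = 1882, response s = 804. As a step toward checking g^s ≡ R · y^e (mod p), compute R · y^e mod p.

Squares mod 2399: 2067^1≡2067, 2067^2≡2269, 2067^4≡107, 2067^8≡1853, 2067^16≡640, 2067^32≡1770, 2067^64≡2205, 2067^128≡1651, 2067^256≡537, 2067^512≡489, 2067^1024≡1620
1882 = 1024 + 512 + 256 + 64 + 16 + 8 + 2, so 2067^1882 ≡ 1620·489·537·2205·640·1853·2269 ≡ 2341 (mod 2399)
R · y^e ≡ 45·2341 = 105345 ≡ 2188 (mod 2399)

2188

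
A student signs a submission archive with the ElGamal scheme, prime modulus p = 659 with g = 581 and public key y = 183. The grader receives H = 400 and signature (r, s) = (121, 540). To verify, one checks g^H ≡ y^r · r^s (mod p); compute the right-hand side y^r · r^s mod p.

260

Squares mod 659: 183^1≡183, 183^2≡539, 183^4≡561, 183^8≡378, 183^16≡540, 183^32≡322, 183^64≡221
121 = 64 + 32 + 16 + 8 + 1, so 183^121 ≡ 221·322·540·378·183 ≡ 52 (mod 659)
Squares mod 659: 121^1≡121, 121^2≡143, 121^4≡20, 121^8≡400, 121^16≡522, 121^32≡317, 121^64≡321, 121^128≡237, 121^256≡154, 121^512≡651
540 = 512 + 16 + 8 + 4, so 121^540 ≡ 651·522·400·20 ≡ 5 (mod 659)
y^r · r^s ≡ 52·5 = 260 ≡ 260 (mod 659)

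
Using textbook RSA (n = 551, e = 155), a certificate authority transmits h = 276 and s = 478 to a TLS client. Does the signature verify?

Squares mod 551: s^1≡478, s^2≡370, s^4≡252, s^8≡139, s^16≡36, s^32≡194, s^64≡168, s^128≡123
155 = 128 + 16 + 8 + 2 + 1, so s^155 ≡ 123·36·139·370·478 ≡ 276 (mod 551)
276 = h, so the signature checks out.

verifies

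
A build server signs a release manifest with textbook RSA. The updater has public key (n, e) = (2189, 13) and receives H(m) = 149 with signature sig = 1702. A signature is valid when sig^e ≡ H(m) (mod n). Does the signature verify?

sig^2 ≡ 1702^2 = 2896804 ≡ 757
sig^4 ≡ 757^2 = 573049 ≡ 1720
sig^8 ≡ 1720^2 = 2958400 ≡ 1061
13 = 8 + 4 + 1, so sig^13 ≡ 1061·1720·1702 ≡ 149 (mod 2189)
149 = H(m), so the signature checks out.

verifies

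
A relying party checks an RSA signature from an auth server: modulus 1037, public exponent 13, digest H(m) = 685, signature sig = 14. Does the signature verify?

verifies

sig^2 ≡ 14^2 = 196
sig^4 ≡ 196^2 = 38416 ≡ 47
sig^8 ≡ 47^2 = 2209 ≡ 135
13 = 8 + 4 + 1, so sig^13 ≡ 135·47·14 ≡ 685 (mod 1037)
685 = H(m), so the signature checks out.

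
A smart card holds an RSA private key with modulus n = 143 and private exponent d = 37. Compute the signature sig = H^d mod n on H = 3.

Squares mod 143: H^1≡3, H^2≡9, H^4≡81, H^8≡126, H^16≡3, H^32≡9
37 = 32 + 4 + 1, so H^37 ≡ 9·81·3 ≡ 42 (mod 143)

42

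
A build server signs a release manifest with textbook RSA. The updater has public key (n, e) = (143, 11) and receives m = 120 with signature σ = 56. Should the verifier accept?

reject

σ^2 ≡ 56^2 = 3136 ≡ 133
σ^4 ≡ 133^2 = 17689 ≡ 100
σ^8 ≡ 100^2 = 10000 ≡ 133
11 = 8 + 2 + 1, so σ^11 ≡ 133·133·56 ≡ 23 (mod 143)
23 ≠ 120, so verification fails.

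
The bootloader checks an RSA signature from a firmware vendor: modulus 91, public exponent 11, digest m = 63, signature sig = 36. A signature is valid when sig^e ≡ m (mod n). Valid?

sig^11 mod 91 = 43
sig^11 mod 91 = 43, but m = 63.

no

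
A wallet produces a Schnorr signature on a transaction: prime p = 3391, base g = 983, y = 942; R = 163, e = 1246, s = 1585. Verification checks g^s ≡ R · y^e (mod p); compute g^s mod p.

607

983^2 = 966289 ≡ 3245
983^4 ≡ 3245^2 = 10530025 ≡ 970
983^8 ≡ 970^2 = 940900 ≡ 1593
983^16 ≡ 1593^2 = 2537649 ≡ 1181
983^32 ≡ 1181^2 = 1394761 ≡ 1060
983^64 ≡ 1060^2 = 1123600 ≡ 1179
983^128 ≡ 1179^2 = 1390041 ≡ 3122
983^256 ≡ 3122^2 = 9746884 ≡ 1150
983^512 ≡ 1150^2 = 1322500 ≡ 10
983^1024 ≡ 10^2 = 100
1585 = 1024 + 512 + 32 + 16 + 1, so 983^1585 ≡ 100·10·1060·1181·983 ≡ 607 (mod 3391)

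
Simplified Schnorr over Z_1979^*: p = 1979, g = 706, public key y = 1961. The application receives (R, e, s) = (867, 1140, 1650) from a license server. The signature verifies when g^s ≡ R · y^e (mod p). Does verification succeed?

passes

g^s mod p:
706^2 = 498436 ≡ 1707
706^4 ≡ 1707^2 = 2913849 ≡ 761
706^8 ≡ 761^2 = 579121 ≡ 1253
706^16 ≡ 1253^2 = 1570009 ≡ 662
706^32 ≡ 662^2 = 438244 ≡ 885
706^64 ≡ 885^2 = 783225 ≡ 1520
706^128 ≡ 1520^2 = 2310400 ≡ 907
706^256 ≡ 907^2 = 822649 ≡ 1364
706^512 ≡ 1364^2 = 1860496 ≡ 236
706^1024 ≡ 236^2 = 55696 ≡ 284
1650 = 1024 + 512 + 64 + 32 + 16 + 2, so 706^1650 ≡ 284·236·1520·885·662·1707 ≡ 141 (mod 1979)
R · y^e mod p:
1961^2 = 3845521 ≡ 324
1961^4 ≡ 324^2 = 104976 ≡ 89
1961^8 ≡ 89^2 = 7921 ≡ 5
1961^16 ≡ 5^2 = 25
1961^32 ≡ 25^2 = 625
1961^64 ≡ 625^2 = 390625 ≡ 762
1961^128 ≡ 762^2 = 580644 ≡ 797
1961^256 ≡ 797^2 = 635209 ≡ 1929
1961^512 ≡ 1929^2 = 3721041 ≡ 521
1961^1024 ≡ 521^2 = 271441 ≡ 318
1140 = 1024 + 64 + 32 + 16 + 4, so 1961^1140 ≡ 318·762·625·25·89 ≡ 952 (mod 1979)
867·952 = 825384 ≡ 141 (mod 1979)
141 ≡ 141 (mod 1979); signature holds.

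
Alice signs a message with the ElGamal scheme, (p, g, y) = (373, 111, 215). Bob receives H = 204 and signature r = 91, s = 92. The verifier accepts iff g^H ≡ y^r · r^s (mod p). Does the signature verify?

Left side g^H mod p:
Squares mod 373: 111^1≡111, 111^2≡12, 111^4≡144, 111^8≡221, 111^16≡351, 111^32≡111, 111^64≡12, 111^128≡144
204 = 128 + 64 + 8 + 4, so 111^204 ≡ 144·12·221·144 ≡ 109 (mod 373)
Right side y^r · r^s mod p:
Squares mod 373: 215^1≡215, 215^2≡346, 215^4≡356, 215^8≡289, 215^16≡342, 215^32≡215, 215^64≡346
91 = 64 + 16 + 8 + 2 + 1, so 215^91 ≡ 346·342·289·346·215 ≡ 221 (mod 373)
Squares mod 373: 91^1≡91, 91^2≡75, 91^4≡30, 91^8≡154, 91^16≡217, 91^32≡91, 91^64≡75
92 = 64 + 16 + 8 + 4, so 91^92 ≡ 75·217·154·30 ≡ 41 (mod 373)
221·41 = 9061 ≡ 109 (mod 373)
109 ≡ 109 (mod 373), so the signature is genuine.

verifies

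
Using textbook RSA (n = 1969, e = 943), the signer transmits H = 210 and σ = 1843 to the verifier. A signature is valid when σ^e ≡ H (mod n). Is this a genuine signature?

σ^2 ≡ 1843^2 = 3396649 ≡ 124
σ^4 ≡ 124^2 = 15376 ≡ 1593
σ^8 ≡ 1593^2 = 2537649 ≡ 1577
σ^16 ≡ 1577^2 = 2486929 ≡ 82
σ^32 ≡ 82^2 = 6724 ≡ 817
σ^64 ≡ 817^2 = 667489 ≡ 1967
σ^128 ≡ 1967^2 = 3869089 ≡ 4
σ^256 ≡ 4^2 = 16
σ^512 ≡ 16^2 = 256
943 = 512 + 256 + 128 + 32 + 8 + 4 + 2 + 1, so σ^943 ≡ 256·16·4·817·1577·1593·124·1843 ≡ 1822 (mod 1969)
The recovered value 1822 does not match the digest 210.

forged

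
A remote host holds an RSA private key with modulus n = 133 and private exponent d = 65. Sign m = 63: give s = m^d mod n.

m^65 mod 133 = 112

112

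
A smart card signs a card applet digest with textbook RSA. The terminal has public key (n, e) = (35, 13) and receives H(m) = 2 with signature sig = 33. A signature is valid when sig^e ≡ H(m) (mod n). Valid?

no

sig^13 mod 35 = 33
The recovered value 33 does not match the digest 2.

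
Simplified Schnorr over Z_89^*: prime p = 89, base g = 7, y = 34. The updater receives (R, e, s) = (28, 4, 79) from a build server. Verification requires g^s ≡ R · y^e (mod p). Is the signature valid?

invalid

g^s mod p:
Squares mod 89: 7^1≡7, 7^2≡49, 7^4≡87, 7^8≡4, 7^16≡16, 7^32≡78, 7^64≡32
79 = 64 + 8 + 4 + 2 + 1, so 7^79 ≡ 32·4·87·49·7 ≡ 35 (mod 89)
R · y^e mod p:
Squares mod 89: 34^1≡34, 34^2≡88, 34^4≡1
34^4 ≡ 1 (mod 89)
28·1 = 28 ≡ 28 (mod 89)
35 ≠ 28; the check fails.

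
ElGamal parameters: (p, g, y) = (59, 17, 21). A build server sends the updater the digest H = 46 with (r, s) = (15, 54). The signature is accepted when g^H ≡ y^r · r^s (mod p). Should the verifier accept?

accept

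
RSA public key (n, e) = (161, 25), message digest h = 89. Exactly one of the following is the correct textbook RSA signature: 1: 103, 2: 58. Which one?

1

Candidate 1: 103^2 = 10609 ≡ 144; 103^4 ≡ 144^2 = 20736 ≡ 128; 103^8 ≡ 128^2 = 16384 ≡ 123; 103^16 ≡ 123^2 = 15129 ≡ 156; 25 = 16 + 8 + 1, so 103^25 ≡ 156·123·103 ≡ 89 (mod 161)
  → matches h = 89
Candidate 2: 58^2 = 3364 ≡ 144; 58^4 ≡ 144^2 = 20736 ≡ 128; 58^8 ≡ 128^2 = 16384 ≡ 123; 58^16 ≡ 123^2 = 15129 ≡ 156; 25 = 16 + 8 + 1, so 58^25 ≡ 156·123·58 ≡ 72 (mod 161)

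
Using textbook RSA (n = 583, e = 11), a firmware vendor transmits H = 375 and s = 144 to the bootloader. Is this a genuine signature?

Squares mod 583: s^1≡144, s^2≡331, s^4≡540, s^8≡100
11 = 8 + 2 + 1, so s^11 ≡ 100·331·144 ≡ 375 (mod 583)
375 = H, so the signature checks out.

genuine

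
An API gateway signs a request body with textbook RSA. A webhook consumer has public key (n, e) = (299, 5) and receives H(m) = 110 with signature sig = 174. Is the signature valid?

invalid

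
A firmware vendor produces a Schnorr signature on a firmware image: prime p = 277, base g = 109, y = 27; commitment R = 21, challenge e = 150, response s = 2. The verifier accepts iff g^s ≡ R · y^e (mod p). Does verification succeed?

fails

g^s mod p:
109^2 = 11881 ≡ 247
R · y^e mod p:
27^2 = 729 ≡ 175
27^4 ≡ 175^2 = 30625 ≡ 155
27^8 ≡ 155^2 = 24025 ≡ 203
27^16 ≡ 203^2 = 41209 ≡ 213
27^32 ≡ 213^2 = 45369 ≡ 218
27^64 ≡ 218^2 = 47524 ≡ 157
27^128 ≡ 157^2 = 24649 ≡ 273
150 = 128 + 16 + 4 + 2, so 27^150 ≡ 273·213·155·175 ≡ 164 (mod 277)
21·164 = 3444 ≡ 120 (mod 277)
247 ≠ 120; the check fails.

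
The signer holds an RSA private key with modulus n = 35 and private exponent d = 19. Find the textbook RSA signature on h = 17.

Squares mod 35: h^1≡17, h^2≡9, h^4≡11, h^8≡16, h^16≡11
19 = 16 + 2 + 1, so h^19 ≡ 11·9·17 ≡ 3 (mod 35)

3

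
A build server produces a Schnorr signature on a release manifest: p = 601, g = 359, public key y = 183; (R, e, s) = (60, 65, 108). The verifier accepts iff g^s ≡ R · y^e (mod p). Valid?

g^s mod p:
359^2 = 128881 ≡ 267
359^4 ≡ 267^2 = 71289 ≡ 371
359^8 ≡ 371^2 = 137641 ≡ 12
359^16 ≡ 12^2 = 144
359^32 ≡ 144^2 = 20736 ≡ 302
359^64 ≡ 302^2 = 91204 ≡ 453
108 = 64 + 32 + 8 + 4, so 359^108 ≡ 453·302·12·371 ≡ 301 (mod 601)
R · y^e mod p:
183^2 = 33489 ≡ 434
183^4 ≡ 434^2 = 188356 ≡ 243
183^8 ≡ 243^2 = 59049 ≡ 151
183^16 ≡ 151^2 = 22801 ≡ 564
183^32 ≡ 564^2 = 318096 ≡ 167
183^64 ≡ 167^2 = 27889 ≡ 243
65 = 64 + 1, so 183^65 ≡ 243·183 ≡ 596 (mod 601)
60·596 = 35760 ≡ 301 (mod 601)
301 ≡ 301 (mod 601); signature holds.

yes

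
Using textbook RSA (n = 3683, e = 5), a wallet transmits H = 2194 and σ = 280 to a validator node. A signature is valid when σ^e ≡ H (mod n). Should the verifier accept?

reject

Squares mod 3683: σ^1≡280, σ^2≡1057, σ^4≡1300
5 = 4 + 1, so σ^5 ≡ 1300·280 ≡ 3066 (mod 3683)
3066 ≠ 2194, so verification fails.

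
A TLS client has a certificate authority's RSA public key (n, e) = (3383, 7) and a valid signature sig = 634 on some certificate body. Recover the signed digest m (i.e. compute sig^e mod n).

3325

Squares mod 3383: sig^1≡634, sig^2≡2762, sig^4≡3362
7 = 4 + 2 + 1, so sig^7 ≡ 3362·2762·634 ≡ 3325 (mod 3383)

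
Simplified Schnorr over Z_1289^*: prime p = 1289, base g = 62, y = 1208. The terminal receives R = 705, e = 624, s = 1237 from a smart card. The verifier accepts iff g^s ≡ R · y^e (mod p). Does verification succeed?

passes

g^s mod p:
62^2 = 3844 ≡ 1266
62^4 ≡ 1266^2 = 1602756 ≡ 529
62^8 ≡ 529^2 = 279841 ≡ 128
62^16 ≡ 128^2 = 16384 ≡ 916
62^32 ≡ 916^2 = 839056 ≡ 1206
62^64 ≡ 1206^2 = 1454436 ≡ 444
62^128 ≡ 444^2 = 197136 ≡ 1208
62^256 ≡ 1208^2 = 1459264 ≡ 116
62^512 ≡ 116^2 = 13456 ≡ 566
62^1024 ≡ 566^2 = 320356 ≡ 684
1237 = 1024 + 128 + 64 + 16 + 4 + 1, so 62^1237 ≡ 684·1208·444·916·529·62 ≡ 1280 (mod 1289)
R · y^e mod p:
1208^2 = 1459264 ≡ 116
1208^4 ≡ 116^2 = 13456 ≡ 566
1208^8 ≡ 566^2 = 320356 ≡ 684
1208^16 ≡ 684^2 = 467856 ≡ 1238
1208^32 ≡ 1238^2 = 1532644 ≡ 23
1208^64 ≡ 23^2 = 529
1208^128 ≡ 529^2 = 279841 ≡ 128
1208^256 ≡ 128^2 = 16384 ≡ 916
1208^512 ≡ 916^2 = 839056 ≡ 1206
624 = 512 + 64 + 32 + 16, so 1208^624 ≡ 1206·529·23·1238 ≡ 916 (mod 1289)
705·916 = 645780 ≡ 1280 (mod 1289)
1280 ≡ 1280 (mod 1289); signature holds.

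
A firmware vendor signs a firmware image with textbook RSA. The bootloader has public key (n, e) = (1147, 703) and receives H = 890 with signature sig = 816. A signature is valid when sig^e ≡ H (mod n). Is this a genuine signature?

forged

Squares mod 1147: sig^1≡816, sig^2≡596, sig^4≡793, sig^8≡293, sig^16≡971, sig^32≡7, sig^64≡49, sig^128≡107, sig^256≡1126, sig^512≡441
703 = 512 + 128 + 32 + 16 + 8 + 4 + 2 + 1, so sig^703 ≡ 441·107·7·971·293·793·596·816 ≡ 257 (mod 1147)
257 ≠ 890, so verification fails.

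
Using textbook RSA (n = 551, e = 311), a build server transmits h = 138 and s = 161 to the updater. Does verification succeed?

fails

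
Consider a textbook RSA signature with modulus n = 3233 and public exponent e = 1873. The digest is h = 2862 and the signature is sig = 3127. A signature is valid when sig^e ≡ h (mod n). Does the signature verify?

sig^2 ≡ 3127^2 = 9778129 ≡ 1537
sig^4 ≡ 1537^2 = 2362369 ≡ 2279
sig^8 ≡ 2279^2 = 5193841 ≡ 1643
sig^16 ≡ 1643^2 = 2699449 ≡ 3127
sig^32 ≡ 3127^2 = 9778129 ≡ 1537
sig^64 ≡ 1537^2 = 2362369 ≡ 2279
sig^128 ≡ 2279^2 = 5193841 ≡ 1643
sig^256 ≡ 1643^2 = 2699449 ≡ 3127
sig^512 ≡ 3127^2 = 9778129 ≡ 1537
sig^1024 ≡ 1537^2 = 2362369 ≡ 2279
1873 = 1024 + 512 + 256 + 64 + 16 + 1, so sig^1873 ≡ 2279·1537·3127·2279·3127·3127 ≡ 2862 (mod 3233)
sig^1873 mod 3233 = 2862 matches h.

verifies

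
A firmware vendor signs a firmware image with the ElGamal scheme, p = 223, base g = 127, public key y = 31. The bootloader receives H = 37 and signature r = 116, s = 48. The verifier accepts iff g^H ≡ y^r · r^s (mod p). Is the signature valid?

invalid

Left side g^H mod p:
127^2 = 16129 ≡ 73
127^4 ≡ 73^2 = 5329 ≡ 200
127^8 ≡ 200^2 = 40000 ≡ 83
127^16 ≡ 83^2 = 6889 ≡ 199
127^32 ≡ 199^2 = 39601 ≡ 130
37 = 32 + 4 + 1, so 127^37 ≡ 130·200·127 ≡ 39 (mod 223)
Right side y^r · r^s mod p:
31^2 = 961 ≡ 69
31^4 ≡ 69^2 = 4761 ≡ 78
31^8 ≡ 78^2 = 6084 ≡ 63
31^16 ≡ 63^2 = 3969 ≡ 178
31^32 ≡ 178^2 = 31684 ≡ 18
31^64 ≡ 18^2 = 324 ≡ 101
116 = 64 + 32 + 16 + 4, so 31^116 ≡ 101·18·178·78 ≡ 188 (mod 223)
116^2 = 13456 ≡ 76
116^4 ≡ 76^2 = 5776 ≡ 201
116^8 ≡ 201^2 = 40401 ≡ 38
116^16 ≡ 38^2 = 1444 ≡ 106
116^32 ≡ 106^2 = 11236 ≡ 86
48 = 32 + 16, so 116^48 ≡ 86·106 ≡ 196 (mod 223)
188·196 = 36848 ≡ 53 (mod 223)
39 ≠ 53, so verification fails.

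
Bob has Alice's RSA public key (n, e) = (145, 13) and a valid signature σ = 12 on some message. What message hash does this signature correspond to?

σ^13 mod 145 = 12

12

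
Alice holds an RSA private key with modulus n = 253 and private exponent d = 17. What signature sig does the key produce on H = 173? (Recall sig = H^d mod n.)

H^2 ≡ 173^2 = 29929 ≡ 75
H^4 ≡ 75^2 = 5625 ≡ 59
H^8 ≡ 59^2 = 3481 ≡ 192
H^16 ≡ 192^2 = 36864 ≡ 179
17 = 16 + 1, so H^17 ≡ 179·173 ≡ 101 (mod 253)

101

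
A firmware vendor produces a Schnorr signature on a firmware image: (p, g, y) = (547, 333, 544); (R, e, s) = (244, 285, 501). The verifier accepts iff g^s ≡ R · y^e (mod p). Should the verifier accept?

g^s mod p:
333^2 = 110889 ≡ 395
333^4 ≡ 395^2 = 156025 ≡ 130
333^8 ≡ 130^2 = 16900 ≡ 490
333^16 ≡ 490^2 = 240100 ≡ 514
333^32 ≡ 514^2 = 264196 ≡ 542
333^64 ≡ 542^2 = 293764 ≡ 25
333^128 ≡ 25^2 = 625 ≡ 78
333^256 ≡ 78^2 = 6084 ≡ 67
501 = 256 + 128 + 64 + 32 + 16 + 4 + 1, so 333^501 ≡ 67·78·25·542·514·130·333 ≡ 101 (mod 547)
R · y^e mod p:
544^2 = 295936 ≡ 9
544^4 ≡ 9^2 = 81
544^8 ≡ 81^2 = 6561 ≡ 544
544^16 ≡ 544^2 = 295936 ≡ 9
544^32 ≡ 9^2 = 81
544^64 ≡ 81^2 = 6561 ≡ 544
544^128 ≡ 544^2 = 295936 ≡ 9
544^256 ≡ 9^2 = 81
285 = 256 + 16 + 8 + 4 + 1, so 544^285 ≡ 81·9·544·81·544 ≡ 304 (mod 547)
244·304 = 74176 ≡ 331 (mod 547)
101 ≠ 331; the check fails.

reject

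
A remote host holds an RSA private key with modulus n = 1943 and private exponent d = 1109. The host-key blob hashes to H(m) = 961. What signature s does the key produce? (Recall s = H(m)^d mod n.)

1775

(H(m))^2 ≡ 961^2 = 923521 ≡ 596
(H(m))^4 ≡ 596^2 = 355216 ≡ 1590
(H(m))^8 ≡ 1590^2 = 2528100 ≡ 257
(H(m))^16 ≡ 257^2 = 66049 ≡ 1930
(H(m))^32 ≡ 1930^2 = 3724900 ≡ 169
(H(m))^64 ≡ 169^2 = 28561 ≡ 1359
(H(m))^128 ≡ 1359^2 = 1846881 ≡ 1031
(H(m))^256 ≡ 1031^2 = 1062961 ≡ 140
(H(m))^512 ≡ 140^2 = 19600 ≡ 170
(H(m))^1024 ≡ 170^2 = 28900 ≡ 1698
1109 = 1024 + 64 + 16 + 4 + 1, so (H(m))^1109 ≡ 1698·1359·1930·1590·961 ≡ 1775 (mod 1943)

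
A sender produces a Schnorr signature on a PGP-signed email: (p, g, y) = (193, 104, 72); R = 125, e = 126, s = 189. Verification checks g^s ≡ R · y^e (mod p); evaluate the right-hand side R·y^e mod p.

72^2 = 5184 ≡ 166
72^4 ≡ 166^2 = 27556 ≡ 150
72^8 ≡ 150^2 = 22500 ≡ 112
72^16 ≡ 112^2 = 12544 ≡ 192
72^32 ≡ 192^2 = 36864 ≡ 1
72^64 ≡ 1^2 = 1
126 = 64 + 32 + 16 + 8 + 4 + 2, so 72^126 ≡ 1·1·192·112·150·166 ≡ 50 (mod 193)
R · y^e ≡ 125·50 = 6250 ≡ 74 (mod 193)

74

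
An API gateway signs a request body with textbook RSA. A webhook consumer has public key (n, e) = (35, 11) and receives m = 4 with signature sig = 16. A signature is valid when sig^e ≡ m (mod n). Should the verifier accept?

reject

sig^2 ≡ 16^2 = 256 ≡ 11
sig^4 ≡ 11^2 = 121 ≡ 16
sig^8 ≡ 16^2 = 256 ≡ 11
11 = 8 + 2 + 1, so sig^11 ≡ 11·11·16 ≡ 11 (mod 35)
sig^11 mod 35 = 11, but m = 4.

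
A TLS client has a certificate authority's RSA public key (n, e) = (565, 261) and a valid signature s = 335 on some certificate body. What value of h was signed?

Squares mod 565: s^1≡335, s^2≡355, s^4≡30, s^8≡335, s^16≡355, s^32≡30, s^64≡335, s^128≡355, s^256≡30
261 = 256 + 4 + 1, so s^261 ≡ 30·30·335 ≡ 355 (mod 565)

355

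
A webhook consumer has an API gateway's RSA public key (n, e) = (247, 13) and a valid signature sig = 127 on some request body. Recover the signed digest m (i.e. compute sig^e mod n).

205

sig^2 ≡ 127^2 = 16129 ≡ 74
sig^4 ≡ 74^2 = 5476 ≡ 42
sig^8 ≡ 42^2 = 1764 ≡ 35
13 = 8 + 4 + 1, so sig^13 ≡ 35·42·127 ≡ 205 (mod 247)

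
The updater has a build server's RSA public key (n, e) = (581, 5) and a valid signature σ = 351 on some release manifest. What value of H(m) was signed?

43

Squares mod 581: σ^1≡351, σ^2≡29, σ^4≡260
5 = 4 + 1, so σ^5 ≡ 260·351 ≡ 43 (mod 581)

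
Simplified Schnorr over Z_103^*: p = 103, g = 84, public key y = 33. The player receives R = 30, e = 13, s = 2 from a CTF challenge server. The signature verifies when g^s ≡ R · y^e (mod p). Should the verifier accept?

accept

g^s mod p:
84^2 = 7056 ≡ 52
R · y^e mod p:
33^2 = 1089 ≡ 59
33^4 ≡ 59^2 = 3481 ≡ 82
33^8 ≡ 82^2 = 6724 ≡ 29
13 = 8 + 4 + 1, so 33^13 ≡ 29·82·33 ≡ 91 (mod 103)
30·91 = 2730 ≡ 52 (mod 103)
52 ≡ 52 (mod 103); signature holds.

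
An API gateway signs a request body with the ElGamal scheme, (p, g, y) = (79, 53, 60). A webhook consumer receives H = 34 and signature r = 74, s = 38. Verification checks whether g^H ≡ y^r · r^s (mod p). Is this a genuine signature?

genuine

Left side g^H mod p:
Squares mod 79: 53^1≡53, 53^2≡44, 53^4≡40, 53^8≡20, 53^16≡5, 53^32≡25
34 = 32 + 2, so 53^34 ≡ 25·44 ≡ 73 (mod 79)
Right side y^r · r^s mod p:
Squares mod 79: 60^1≡60, 60^2≡45, 60^4≡50, 60^8≡51, 60^16≡73, 60^32≡36, 60^64≡32
74 = 64 + 8 + 2, so 60^74 ≡ 32·51·45 ≡ 49 (mod 79)
Squares mod 79: 74^1≡74, 74^2≡25, 74^4≡72, 74^8≡49, 74^16≡31, 74^32≡13
38 = 32 + 4 + 2, so 74^38 ≡ 13·72·25 ≡ 16 (mod 79)
49·16 = 784 ≡ 73 (mod 79)
73 ≡ 73 (mod 79), so the signature is genuine.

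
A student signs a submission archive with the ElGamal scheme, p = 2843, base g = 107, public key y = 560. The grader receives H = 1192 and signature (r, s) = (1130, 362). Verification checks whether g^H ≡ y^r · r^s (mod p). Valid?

Left side g^H mod p:
107^2 = 11449 ≡ 77
107^4 ≡ 77^2 = 5929 ≡ 243
107^8 ≡ 243^2 = 59049 ≡ 2189
107^16 ≡ 2189^2 = 4791721 ≡ 1266
107^32 ≡ 1266^2 = 1602756 ≡ 2147
107^64 ≡ 2147^2 = 4609609 ≡ 1106
107^128 ≡ 1106^2 = 1223236 ≡ 746
107^256 ≡ 746^2 = 556516 ≡ 2131
107^512 ≡ 2131^2 = 4541161 ≡ 890
107^1024 ≡ 890^2 = 792100 ≡ 1746
1192 = 1024 + 128 + 32 + 8, so 107^1192 ≡ 1746·746·2147·2189 ≡ 353 (mod 2843)
Right side y^r · r^s mod p:
560^2 = 313600 ≡ 870
560^4 ≡ 870^2 = 756900 ≡ 662
560^8 ≡ 662^2 = 438244 ≡ 422
560^16 ≡ 422^2 = 178084 ≡ 1818
560^32 ≡ 1818^2 = 3305124 ≡ 1558
560^64 ≡ 1558^2 = 2427364 ≡ 2285
560^128 ≡ 2285^2 = 5221225 ≡ 1477
560^256 ≡ 1477^2 = 2181529 ≡ 948
560^512 ≡ 948^2 = 898704 ≡ 316
560^1024 ≡ 316^2 = 99856 ≡ 351
1130 = 1024 + 64 + 32 + 8 + 2, so 560^1130 ≡ 351·2285·1558·422·870 ≡ 39 (mod 2843)
1130^2 = 1276900 ≡ 393
1130^4 ≡ 393^2 = 154449 ≡ 927
1130^8 ≡ 927^2 = 859329 ≡ 743
1130^16 ≡ 743^2 = 552049 ≡ 507
1130^32 ≡ 507^2 = 257049 ≡ 1179
1130^64 ≡ 1179^2 = 1390041 ≡ 2657
1130^128 ≡ 2657^2 = 7059649 ≡ 480
1130^256 ≡ 480^2 = 230400 ≡ 117
362 = 256 + 64 + 32 + 8 + 2, so 1130^362 ≡ 117·2657·1179·743·393 ≡ 1004 (mod 2843)
39·1004 = 39156 ≡ 2197 (mod 2843)
353 ≠ 2197, so verification fails.

no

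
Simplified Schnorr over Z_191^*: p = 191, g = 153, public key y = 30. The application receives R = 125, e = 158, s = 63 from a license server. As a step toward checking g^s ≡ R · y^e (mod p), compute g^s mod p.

153^2 = 23409 ≡ 107
153^4 ≡ 107^2 = 11449 ≡ 180
153^8 ≡ 180^2 = 32400 ≡ 121
153^16 ≡ 121^2 = 14641 ≡ 125
153^32 ≡ 125^2 = 15625 ≡ 154
63 = 32 + 16 + 8 + 4 + 2 + 1, so 153^63 ≡ 154·125·121·180·107·153 ≡ 160 (mod 191)

160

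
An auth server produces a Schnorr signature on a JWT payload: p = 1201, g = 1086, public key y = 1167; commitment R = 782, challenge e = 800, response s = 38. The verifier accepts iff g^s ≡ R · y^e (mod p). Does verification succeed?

fails

g^s mod p:
Squares mod 1201: 1086^1≡1086, 1086^2≡14, 1086^4≡196, 1086^8≡1185, 1086^16≡256, 1086^32≡682
38 = 32 + 4 + 2, so 1086^38 ≡ 682·196·14 ≡ 250 (mod 1201)
R · y^e mod p:
Squares mod 1201: 1167^1≡1167, 1167^2≡1156, 1167^4≡824, 1167^8≡411, 1167^16≡781, 1167^32≡1054, 1167^64≡1192, 1167^128≡81, 1167^256≡556, 1167^512≡479
800 = 512 + 256 + 32, so 1167^800 ≡ 479·556·1054 ≡ 570 (mod 1201)
782·570 = 445740 ≡ 169 (mod 1201)
250 ≠ 169; the check fails.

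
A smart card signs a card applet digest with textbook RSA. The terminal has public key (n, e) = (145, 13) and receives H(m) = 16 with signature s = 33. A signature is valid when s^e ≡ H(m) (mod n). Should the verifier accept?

s^13 mod 145 = 138
The recovered value 138 does not match the digest 16.

reject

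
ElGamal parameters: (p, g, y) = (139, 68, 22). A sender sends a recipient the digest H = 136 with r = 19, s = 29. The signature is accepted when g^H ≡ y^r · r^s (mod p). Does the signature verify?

verifies

Left side g^H mod p:
68^136 mod 139 = 124
Right side y^r · r^s mod p:
22^19 mod 139 = 18
19^29 mod 139 = 115
18·115 = 2070 ≡ 124 (mod 139)
124 ≡ 124 (mod 139), so the signature is genuine.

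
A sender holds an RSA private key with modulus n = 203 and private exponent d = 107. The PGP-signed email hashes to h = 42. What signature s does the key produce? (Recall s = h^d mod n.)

63

Squares mod 203: h^1≡42, h^2≡140, h^4≡112, h^8≡161, h^16≡140, h^32≡112, h^64≡161
107 = 64 + 32 + 8 + 2 + 1, so h^107 ≡ 161·112·161·140·42 ≡ 63 (mod 203)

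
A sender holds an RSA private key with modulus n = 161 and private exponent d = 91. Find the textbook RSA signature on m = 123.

144

m^2 ≡ 123^2 = 15129 ≡ 156
m^4 ≡ 156^2 = 24336 ≡ 25
m^8 ≡ 25^2 = 625 ≡ 142
m^16 ≡ 142^2 = 20164 ≡ 39
m^32 ≡ 39^2 = 1521 ≡ 72
m^64 ≡ 72^2 = 5184 ≡ 32
91 = 64 + 16 + 8 + 2 + 1, so m^91 ≡ 32·39·142·156·123 ≡ 144 (mod 161)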